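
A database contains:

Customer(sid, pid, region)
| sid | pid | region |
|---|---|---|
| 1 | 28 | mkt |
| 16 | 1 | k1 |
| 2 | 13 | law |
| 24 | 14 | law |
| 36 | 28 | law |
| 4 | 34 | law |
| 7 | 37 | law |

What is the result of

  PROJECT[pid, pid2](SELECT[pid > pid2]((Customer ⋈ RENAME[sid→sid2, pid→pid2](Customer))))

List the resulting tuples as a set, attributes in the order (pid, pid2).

{(14, 13), (28, 13), (28, 14), (34, 13), (34, 14), (34, 28), (37, 13), (37, 14), (37, 28), (37, 34)}

ρ[sid→sid2, pid→pid2]: schema becomes (sid2, pid2, region); tuples unchanged.
Customer ⋈ RENAME[sid→sid2, pid→pid2](Customer) (natural join on region): {(1, 28, mkt, 1, 28), (16, 1, k1, 16, 1), (2, 13, law, 2, 13), (2, 13, law, 24, 14), (2, 13, law, 36, 28), (2, 13, law, 4, 34), (2, 13, law, 7, 37), (24, 14, law, 2, 13), (24, 14, law, 24, 14), (24, 14, law, 36, 28), (24, 14, law, 4, 34), (24, 14, law, 7, 37), (36, 28, law, 2, 13), (36, 28, law, 24, 14), (36, 28, law, 36, 28), (36, 28, law, 4, 34), (36, 28, law, 7, 37), (4, 34, law, 2, 13), (4, 34, law, 24, 14), (4, 34, law, 36, 28), (4, 34, law, 4, 34), (4, 34, law, 7, 37), (7, 37, law, 2, 13), (7, 37, law, 24, 14), (7, 37, law, 36, 28), (7, 37, law, 4, 34), (7, 37, law, 7, 37)}
Selection pid > pid2: {(24, 14, law, 2, 13), (36, 28, law, 2, 13), (36, 28, law, 24, 14), (4, 34, law, 2, 13), (4, 34, law, 24, 14), (4, 34, law, 36, 28), (7, 37, law, 2, 13), (7, 37, law, 24, 14), (7, 37, law, 36, 28), (7, 37, law, 4, 34)}
Keep only column(s) pid, pid2: {(14, 13), (28, 13), (28, 14), (34, 13), (34, 14), (34, 28), (37, 13), (37, 14), (37, 28), (37, 34)}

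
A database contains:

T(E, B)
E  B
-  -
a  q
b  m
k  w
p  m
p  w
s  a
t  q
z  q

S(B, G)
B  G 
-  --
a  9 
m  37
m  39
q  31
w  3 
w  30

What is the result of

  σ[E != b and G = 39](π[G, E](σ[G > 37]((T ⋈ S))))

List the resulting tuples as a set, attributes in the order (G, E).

{(39, p)}

Natural join on B: {(a, q, 31), (b, m, 37), (b, m, 39), (k, w, 3), (k, w, 30), (p, m, 37), (p, m, 39), (p, w, 3), (p, w, 30), (s, a, 9), (t, q, 31), (z, q, 31)}
Filtering on G > 37 leaves {(b, m, 39), (p, m, 39)}.
π[G, E]: project onto (G, E) → {(39, b), (39, p)}
Filtering on E != b and G = 39 leaves {(39, p)}.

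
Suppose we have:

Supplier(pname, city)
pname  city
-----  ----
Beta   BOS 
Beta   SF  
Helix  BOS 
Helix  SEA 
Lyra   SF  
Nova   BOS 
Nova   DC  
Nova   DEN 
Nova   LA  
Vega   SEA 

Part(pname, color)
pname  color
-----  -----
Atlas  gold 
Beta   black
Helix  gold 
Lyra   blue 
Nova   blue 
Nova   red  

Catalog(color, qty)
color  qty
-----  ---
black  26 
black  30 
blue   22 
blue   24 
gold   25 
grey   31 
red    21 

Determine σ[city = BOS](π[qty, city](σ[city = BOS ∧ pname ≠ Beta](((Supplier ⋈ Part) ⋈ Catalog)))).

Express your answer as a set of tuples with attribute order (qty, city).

{(21, BOS), (22, BOS), (24, BOS), (25, BOS)}

Supplier ⋈ Part (natural join on pname): {(Beta, BOS, black), (Beta, SF, black), (Helix, BOS, gold), (Helix, SEA, gold), (Lyra, SF, blue), (Nova, BOS, blue), (Nova, BOS, red), (Nova, DC, blue), (Nova, DC, red), (Nova, DEN, blue), (Nova, DEN, red), (Nova, LA, blue), (Nova, LA, red)}
(Supplier ⋈ Part) ⋈ Catalog (natural join on color): {(Beta, BOS, black, 26), (Beta, BOS, black, 30), (Beta, SF, black, 26), (Beta, SF, black, 30), (Helix, BOS, gold, 25), (Helix, SEA, gold, 25), (Lyra, SF, blue, 22), (Lyra, SF, blue, 24), (Nova, BOS, blue, 22), (Nova, BOS, blue, 24), (Nova, BOS, red, 21), (Nova, DC, blue, 22), (Nova, DC, blue, 24), (Nova, DC, red, 21), (Nova, DEN, blue, 22), (Nova, DEN, blue, 24), (Nova, DEN, red, 21), (Nova, LA, blue, 22), (Nova, LA, blue, 24), (Nova, LA, red, 21)}
Apply σ_{city = BOS ∧ pname ≠ Beta}; surviving tuples: {(Helix, BOS, gold, 25), (Nova, BOS, blue, 22), (Nova, BOS, blue, 24), (Nova, BOS, red, 21)}
Projecting to qty, city: {(21, BOS), (22, BOS), (24, BOS), (25, BOS)}
Apply σ_{city = BOS}; surviving tuples: {(21, BOS), (22, BOS), (24, BOS), (25, BOS)}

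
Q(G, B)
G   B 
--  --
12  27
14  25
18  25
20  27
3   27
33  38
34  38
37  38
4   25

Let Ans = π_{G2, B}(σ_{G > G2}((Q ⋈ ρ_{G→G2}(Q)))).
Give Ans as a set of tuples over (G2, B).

ρ[G→G2]: schema becomes (G2, B); tuples unchanged.
Q ⋈ ρ_{G→G2}(Q) (natural join on B): {(12, 27, 12), (12, 27, 20), (12, 27, 3), (14, 25, 14), (14, 25, 18), (14, 25, 4), (18, 25, 14), (18, 25, 18), (18, 25, 4), (20, 27, 12), (20, 27, 20), (20, 27, 3), (3, 27, 12), (3, 27, 20), (3, 27, 3), (33, 38, 33), (33, 38, 34), (33, 38, 37), (34, 38, 33), (34, 38, 34), (34, 38, 37), (37, 38, 33), (37, 38, 34), (37, 38, 37), (4, 25, 14), (4, 25, 18), (4, 25, 4)}
σ[G > G2]: keep tuples satisfying G > G2 → {(12, 27, 3), (14, 25, 4), (18, 25, 14), (18, 25, 4), (20, 27, 12), (20, 27, 3), (34, 38, 33), (37, 38, 33), (37, 38, 34)}
π[G2, B]: project onto (G2, B) (3 duplicate(s) eliminated) → {(12, 27), (14, 25), (3, 27), (33, 38), (34, 38), (4, 25)}

{(12, 27), (14, 25), (3, 27), (33, 38), (34, 38), (4, 25)}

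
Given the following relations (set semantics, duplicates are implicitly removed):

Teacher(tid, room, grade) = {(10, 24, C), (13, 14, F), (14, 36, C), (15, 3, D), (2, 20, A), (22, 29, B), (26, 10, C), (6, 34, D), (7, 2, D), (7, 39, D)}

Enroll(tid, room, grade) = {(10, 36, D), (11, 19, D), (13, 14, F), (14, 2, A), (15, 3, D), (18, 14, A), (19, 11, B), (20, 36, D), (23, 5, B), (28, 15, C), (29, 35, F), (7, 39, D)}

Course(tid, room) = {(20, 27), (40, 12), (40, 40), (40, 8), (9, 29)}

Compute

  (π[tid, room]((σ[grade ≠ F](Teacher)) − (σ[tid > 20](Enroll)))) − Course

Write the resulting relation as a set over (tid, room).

{(10, 24), (14, 36), (15, 3), (2, 20), (22, 29), (26, 10), (6, 34), (7, 2), (7, 39)}

Apply σ_{grade ≠ F}; surviving tuples: {(10, 24, C), (14, 36, C), (15, 3, D), (2, 20, A), (22, 29, B), (26, 10, C), (6, 34, D), (7, 2, D), (7, 39, D)}
Apply σ_{tid > 20}; surviving tuples: {(23, 5, B), (28, 15, C), (29, 35, F)}
Taking the difference: {(10, 24, C), (14, 36, C), (15, 3, D), (2, 20, A), (22, 29, B), (26, 10, C), (6, 34, D), (7, 2, D), (7, 39, D)}
Projecting to tid, room: {(10, 24), (14, 36), (15, 3), (2, 20), (22, 29), (26, 10), (6, 34), (7, 2), (7, 39)}
Taking the difference: {(10, 24), (14, 36), (15, 3), (2, 20), (22, 29), (26, 10), (6, 34), (7, 2), (7, 39)}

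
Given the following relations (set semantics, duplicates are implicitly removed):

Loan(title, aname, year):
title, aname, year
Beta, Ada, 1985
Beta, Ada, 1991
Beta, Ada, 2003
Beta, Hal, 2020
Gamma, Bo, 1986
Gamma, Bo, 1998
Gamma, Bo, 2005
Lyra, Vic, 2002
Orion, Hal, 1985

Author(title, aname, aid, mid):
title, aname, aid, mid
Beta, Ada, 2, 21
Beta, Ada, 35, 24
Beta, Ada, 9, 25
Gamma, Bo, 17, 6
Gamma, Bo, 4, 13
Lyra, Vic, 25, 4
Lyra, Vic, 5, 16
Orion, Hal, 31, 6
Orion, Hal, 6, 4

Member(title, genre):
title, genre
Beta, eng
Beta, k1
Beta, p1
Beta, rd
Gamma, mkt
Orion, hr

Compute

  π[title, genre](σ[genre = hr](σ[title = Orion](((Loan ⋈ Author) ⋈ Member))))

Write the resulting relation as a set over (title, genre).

Joining Loan and Author on title, aname yields {(Beta, Ada, 1985, 2, 21), (Beta, Ada, 1985, 35, 24), (Beta, Ada, 1985, 9, 25), (Beta, Ada, 1991, 2, 21), (Beta, Ada, 1991, 35, 24), (Beta, Ada, 1991, 9, 25), (Beta, Ada, 2003, 2, 21), (Beta, Ada, 2003, 35, 24), (Beta, Ada, 2003, 9, 25), (Gamma, Bo, 1986, 17, 6), (Gamma, Bo, 1986, 4, 13), (Gamma, Bo, 1998, 17, 6), (Gamma, Bo, 1998, 4, 13), (Gamma, Bo, 2005, 17, 6), (Gamma, Bo, 2005, 4, 13), (Lyra, Vic, 2002, 25, 4), (Lyra, Vic, 2002, 5, 16), (Orion, Hal, 1985, 31, 6), (Orion, Hal, 1985, 6, 4)}.
Joining (Loan ⋈ Author) and Member on title yields {(Beta, Ada, 1985, 2, 21, eng), (Beta, Ada, 1985, 2, 21, k1), (Beta, Ada, 1985, 2, 21, p1), (Beta, Ada, 1985, 2, 21, rd), (Beta, Ada, 1985, 35, 24, eng), (Beta, Ada, 1985, 35, 24, k1), (Beta, Ada, 1985, 35, 24, p1), (Beta, Ada, 1985, 35, 24, rd), (Beta, Ada, 1985, 9, 25, eng), (Beta, Ada, 1985, 9, 25, k1), (Beta, Ada, 1985, 9, 25, p1), (Beta, Ada, 1985, 9, 25, rd), (Beta, Ada, 1991, 2, 21, eng), (Beta, Ada, 1991, 2, 21, k1), (Beta, Ada, 1991, 2, 21, p1), (Beta, Ada, 1991, 2, 21, rd), (Beta, Ada, 1991, 35, 24, eng), (Beta, Ada, 1991, 35, 24, k1), (Beta, Ada, 1991, 35, 24, p1), (Beta, Ada, 1991, 35, 24, rd), (Beta, Ada, 1991, 9, 25, eng), (Beta, Ada, 1991, 9, 25, k1), (Beta, Ada, 1991, 9, 25, p1), (Beta, Ada, 1991, 9, 25, rd), (Beta, Ada, 2003, 2, 21, eng), (Beta, Ada, 2003, 2, 21, k1), (Beta, Ada, 2003, 2, 21, p1), (Beta, Ada, 2003, 2, 21, rd), (Beta, Ada, 2003, 35, 24, eng), (Beta, Ada, 2003, 35, 24, k1), (Beta, Ada, 2003, 35, 24, p1), (Beta, Ada, 2003, 35, 24, rd), (Beta, Ada, 2003, 9, 25, eng), (Beta, Ada, 2003, 9, 25, k1), (Beta, Ada, 2003, 9, 25, p1), (Beta, Ada, 2003, 9, 25, rd), (Gamma, Bo, 1986, 17, 6, mkt), (Gamma, Bo, 1986, 4, 13, mkt), (Gamma, Bo, 1998, 17, 6, mkt), (Gamma, Bo, 1998, 4, 13, mkt), (Gamma, Bo, 2005, 17, 6, mkt), (Gamma, Bo, 2005, 4, 13, mkt), (Orion, Hal, 1985, 31, 6, hr), (Orion, Hal, 1985, 6, 4, hr)}.
Apply σ_{title = Orion}; surviving tuples: {(Orion, Hal, 1985, 31, 6, hr), (Orion, Hal, 1985, 6, 4, hr)}
Apply σ_{genre = hr}; surviving tuples: {(Orion, Hal, 1985, 31, 6, hr), (Orion, Hal, 1985, 6, 4, hr)}
Projecting to title, genre (1 duplicate(s) eliminated): {(Orion, hr)}

{(Orion, hr)}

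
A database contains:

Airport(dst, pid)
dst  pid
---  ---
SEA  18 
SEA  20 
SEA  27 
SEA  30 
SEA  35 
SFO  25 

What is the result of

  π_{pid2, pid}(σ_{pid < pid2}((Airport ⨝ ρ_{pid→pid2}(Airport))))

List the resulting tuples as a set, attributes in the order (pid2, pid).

{(20, 18), (27, 18), (27, 20), (30, 18), (30, 20), (30, 27), (35, 18), (35, 20), (35, 27), (35, 30)}

ρ[pid→pid2]: schema becomes (dst, pid2); tuples unchanged.
Natural join on dst: {(SEA, 18, 18), (SEA, 18, 20), (SEA, 18, 27), (SEA, 18, 30), (SEA, 18, 35), (SEA, 20, 18), (SEA, 20, 20), (SEA, 20, 27), (SEA, 20, 30), (SEA, 20, 35), (SEA, 27, 18), (SEA, 27, 20), (SEA, 27, 27), (SEA, 27, 30), (SEA, 27, 35), (SEA, 30, 18), (SEA, 30, 20), (SEA, 30, 27), (SEA, 30, 30), (SEA, 30, 35), (SEA, 35, 18), (SEA, 35, 20), (SEA, 35, 27), (SEA, 35, 30), (SEA, 35, 35), (SFO, 25, 25)}
Filtering on pid < pid2 leaves {(SEA, 18, 20), (SEA, 18, 27), (SEA, 18, 30), (SEA, 18, 35), (SEA, 20, 27), (SEA, 20, 30), (SEA, 20, 35), (SEA, 27, 30), (SEA, 27, 35), (SEA, 30, 35)}.
Keep only column(s) pid2, pid: {(20, 18), (27, 18), (27, 20), (30, 18), (30, 20), (30, 27), (35, 18), (35, 20), (35, 27), (35, 30)}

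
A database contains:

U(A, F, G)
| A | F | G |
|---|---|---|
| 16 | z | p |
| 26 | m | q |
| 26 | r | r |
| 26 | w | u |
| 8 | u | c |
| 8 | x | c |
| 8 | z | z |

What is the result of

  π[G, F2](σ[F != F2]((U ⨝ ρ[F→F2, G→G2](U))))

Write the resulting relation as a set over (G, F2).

{(c, u), (c, x), (c, z), (q, r), (q, w), (r, m), (r, w), (u, m), (u, r), (z, u), (z, x)}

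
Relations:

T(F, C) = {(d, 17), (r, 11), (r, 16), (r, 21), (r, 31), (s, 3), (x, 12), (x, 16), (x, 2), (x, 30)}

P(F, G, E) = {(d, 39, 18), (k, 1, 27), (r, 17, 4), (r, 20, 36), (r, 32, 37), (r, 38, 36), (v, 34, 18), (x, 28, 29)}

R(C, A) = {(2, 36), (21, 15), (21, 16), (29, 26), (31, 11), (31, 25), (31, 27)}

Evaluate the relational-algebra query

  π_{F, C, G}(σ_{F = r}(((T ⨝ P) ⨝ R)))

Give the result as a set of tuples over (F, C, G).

{(r, 21, 17), (r, 21, 20), (r, 21, 32), (r, 21, 38), (r, 31, 17), (r, 31, 20), (r, 31, 32), (r, 31, 38)}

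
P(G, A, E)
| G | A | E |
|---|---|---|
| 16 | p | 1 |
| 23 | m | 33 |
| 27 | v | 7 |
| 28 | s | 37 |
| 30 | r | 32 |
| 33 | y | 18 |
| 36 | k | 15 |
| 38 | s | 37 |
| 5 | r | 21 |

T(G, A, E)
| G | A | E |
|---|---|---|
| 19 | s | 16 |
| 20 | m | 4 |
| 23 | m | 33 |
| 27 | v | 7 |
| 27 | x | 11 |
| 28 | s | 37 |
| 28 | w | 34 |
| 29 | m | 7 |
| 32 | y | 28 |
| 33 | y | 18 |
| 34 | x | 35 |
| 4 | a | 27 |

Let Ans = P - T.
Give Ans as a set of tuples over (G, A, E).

{(16, p, 1), (30, r, 32), (36, k, 15), (38, s, 37), (5, r, 21)}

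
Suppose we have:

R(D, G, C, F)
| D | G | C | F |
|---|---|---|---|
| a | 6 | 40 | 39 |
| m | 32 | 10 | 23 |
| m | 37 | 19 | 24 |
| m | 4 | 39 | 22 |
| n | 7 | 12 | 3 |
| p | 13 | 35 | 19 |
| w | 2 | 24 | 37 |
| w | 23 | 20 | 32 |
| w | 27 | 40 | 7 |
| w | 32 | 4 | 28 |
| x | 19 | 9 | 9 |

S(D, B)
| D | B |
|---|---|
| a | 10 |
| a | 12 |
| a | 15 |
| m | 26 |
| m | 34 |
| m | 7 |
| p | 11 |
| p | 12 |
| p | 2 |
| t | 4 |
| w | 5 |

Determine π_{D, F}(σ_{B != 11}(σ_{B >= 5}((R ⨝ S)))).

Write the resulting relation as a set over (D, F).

{(a, 39), (m, 22), (m, 23), (m, 24), (p, 19), (w, 28), (w, 32), (w, 37), (w, 7)}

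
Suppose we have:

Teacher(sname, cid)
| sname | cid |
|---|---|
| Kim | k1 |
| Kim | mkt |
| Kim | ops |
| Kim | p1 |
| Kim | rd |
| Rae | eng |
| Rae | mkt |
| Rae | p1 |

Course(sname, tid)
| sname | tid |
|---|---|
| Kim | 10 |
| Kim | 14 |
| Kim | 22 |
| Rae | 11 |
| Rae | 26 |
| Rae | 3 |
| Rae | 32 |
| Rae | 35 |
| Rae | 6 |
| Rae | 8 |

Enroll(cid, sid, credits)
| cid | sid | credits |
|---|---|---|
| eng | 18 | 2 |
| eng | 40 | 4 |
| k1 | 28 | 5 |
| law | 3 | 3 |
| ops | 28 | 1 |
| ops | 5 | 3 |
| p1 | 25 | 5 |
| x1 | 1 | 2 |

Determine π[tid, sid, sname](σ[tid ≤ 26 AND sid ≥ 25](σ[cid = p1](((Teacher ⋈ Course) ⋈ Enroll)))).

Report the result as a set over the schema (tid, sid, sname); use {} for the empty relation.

{(10, 25, Kim), (11, 25, Rae), (14, 25, Kim), (22, 25, Kim), (26, 25, Rae), (3, 25, Rae), (6, 25, Rae), (8, 25, Rae)}

Teacher ⋈ Course (natural join on sname): {(Kim, k1, 10), (Kim, k1, 14), (Kim, k1, 22), (Kim, mkt, 10), (Kim, mkt, 14), (Kim, mkt, 22), (Kim, ops, 10), (Kim, ops, 14), (Kim, ops, 22), (Kim, p1, 10), (Kim, p1, 14), (Kim, p1, 22), (Kim, rd, 10), (Kim, rd, 14), (Kim, rd, 22), (Rae, eng, 11), (Rae, eng, 26), (Rae, eng, 3), (Rae, eng, 32), (Rae, eng, 35), (Rae, eng, 6), (Rae, eng, 8), (Rae, mkt, 11), (Rae, mkt, 26), (Rae, mkt, 3), (Rae, mkt, 32), (Rae, mkt, 35), (Rae, mkt, 6), (Rae, mkt, 8), (Rae, p1, 11), (Rae, p1, 26), (Rae, p1, 3), (Rae, p1, 32), (Rae, p1, 35), (Rae, p1, 6), (Rae, p1, 8)}
(Teacher ⋈ Course) ⋈ Enroll (natural join on cid): {(Kim, k1, 10, 28, 5), (Kim, k1, 14, 28, 5), (Kim, k1, 22, 28, 5), (Kim, ops, 10, 28, 1), (Kim, ops, 10, 5, 3), (Kim, ops, 14, 28, 1), (Kim, ops, 14, 5, 3), (Kim, ops, 22, 28, 1), (Kim, ops, 22, 5, 3), (Kim, p1, 10, 25, 5), (Kim, p1, 14, 25, 5), (Kim, p1, 22, 25, 5), (Rae, eng, 11, 18, 2), (Rae, eng, 11, 40, 4), (Rae, eng, 26, 18, 2), (Rae, eng, 26, 40, 4), (Rae, eng, 3, 18, 2), (Rae, eng, 3, 40, 4), (Rae, eng, 32, 18, 2), (Rae, eng, 32, 40, 4), (Rae, eng, 35, 18, 2), (Rae, eng, 35, 40, 4), (Rae, eng, 6, 18, 2), (Rae, eng, 6, 40, 4), (Rae, eng, 8, 18, 2), (Rae, eng, 8, 40, 4), (Rae, p1, 11, 25, 5), (Rae, p1, 26, 25, 5), (Rae, p1, 3, 25, 5), (Rae, p1, 32, 25, 5), (Rae, p1, 35, 25, 5), (Rae, p1, 6, 25, 5), (Rae, p1, 8, 25, 5)}
Apply σ_{cid = p1}; surviving tuples: {(Kim, p1, 10, 25, 5), (Kim, p1, 14, 25, 5), (Kim, p1, 22, 25, 5), (Rae, p1, 11, 25, 5), (Rae, p1, 26, 25, 5), (Rae, p1, 3, 25, 5), (Rae, p1, 32, 25, 5), (Rae, p1, 35, 25, 5), (Rae, p1, 6, 25, 5), (Rae, p1, 8, 25, 5)}
Apply σ_{tid ≤ 26 AND sid ≥ 25}; surviving tuples: {(Kim, p1, 10, 25, 5), (Kim, p1, 14, 25, 5), (Kim, p1, 22, 25, 5), (Rae, p1, 11, 25, 5), (Rae, p1, 26, 25, 5), (Rae, p1, 3, 25, 5), (Rae, p1, 6, 25, 5), (Rae, p1, 8, 25, 5)}
Keep only column(s) tid, sid, sname: {(10, 25, Kim), (11, 25, Rae), (14, 25, Kim), (22, 25, Kim), (26, 25, Rae), (3, 25, Rae), (6, 25, Rae), (8, 25, Rae)}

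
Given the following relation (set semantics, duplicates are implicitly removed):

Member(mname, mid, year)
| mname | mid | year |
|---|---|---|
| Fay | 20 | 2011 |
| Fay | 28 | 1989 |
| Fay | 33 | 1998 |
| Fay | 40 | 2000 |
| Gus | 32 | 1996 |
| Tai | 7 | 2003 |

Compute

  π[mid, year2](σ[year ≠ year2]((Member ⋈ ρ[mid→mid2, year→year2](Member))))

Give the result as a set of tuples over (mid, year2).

ρ[mid→mid2, year→year2]: schema becomes (mname, mid2, year2); tuples unchanged.
Natural join on mname: {(Fay, 20, 2011, 20, 2011), (Fay, 20, 2011, 28, 1989), (Fay, 20, 2011, 33, 1998), (Fay, 20, 2011, 40, 2000), (Fay, 28, 1989, 20, 2011), (Fay, 28, 1989, 28, 1989), (Fay, 28, 1989, 33, 1998), (Fay, 28, 1989, 40, 2000), (Fay, 33, 1998, 20, 2011), (Fay, 33, 1998, 28, 1989), (Fay, 33, 1998, 33, 1998), (Fay, 33, 1998, 40, 2000), (Fay, 40, 2000, 20, 2011), (Fay, 40, 2000, 28, 1989), (Fay, 40, 2000, 33, 1998), (Fay, 40, 2000, 40, 2000), (Gus, 32, 1996, 32, 1996), (Tai, 7, 2003, 7, 2003)}
Filtering on year ≠ year2 leaves {(Fay, 20, 2011, 28, 1989), (Fay, 20, 2011, 33, 1998), (Fay, 20, 2011, 40, 2000), (Fay, 28, 1989, 20, 2011), (Fay, 28, 1989, 33, 1998), (Fay, 28, 1989, 40, 2000), (Fay, 33, 1998, 20, 2011), (Fay, 33, 1998, 28, 1989), (Fay, 33, 1998, 40, 2000), (Fay, 40, 2000, 20, 2011), (Fay, 40, 2000, 28, 1989), (Fay, 40, 2000, 33, 1998)}.
Keep only column(s) mid, year2: {(20, 1989), (20, 1998), (20, 2000), (28, 1998), (28, 2000), (28, 2011), (33, 1989), (33, 2000), (33, 2011), (40, 1989), (40, 1998), (40, 2011)}

{(20, 1989), (20, 1998), (20, 2000), (28, 1998), (28, 2000), (28, 2011), (33, 1989), (33, 2000), (33, 2011), (40, 1989), (40, 1998), (40, 2011)}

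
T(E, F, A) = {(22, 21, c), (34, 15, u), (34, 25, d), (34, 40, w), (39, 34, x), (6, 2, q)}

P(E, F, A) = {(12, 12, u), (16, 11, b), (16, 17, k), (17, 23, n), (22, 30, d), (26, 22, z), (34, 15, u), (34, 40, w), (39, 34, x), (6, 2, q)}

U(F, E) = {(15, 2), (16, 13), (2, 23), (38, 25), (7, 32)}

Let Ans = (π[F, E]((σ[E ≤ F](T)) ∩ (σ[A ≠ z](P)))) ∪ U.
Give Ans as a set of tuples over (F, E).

Filtering on E ≤ F leaves {(34, 40, w)}.
Filtering on A ≠ z leaves {(12, 12, u), (16, 11, b), (16, 17, k), (17, 23, n), (22, 30, d), (34, 15, u), (34, 40, w), (39, 34, x), (6, 2, q)}.
Intersection: {(34, 40, w)} with {(12, 12, u), (16, 11, b), (16, 17, k), (17, 23, n), (22, 30, d), (34, 15, u), (34, 40, w), (39, 34, x), (6, 2, q)} → {(34, 40, w)}
π[F, E]: project onto (F, E) → {(40, 34)}
Union: {(40, 34)} with {(15, 2), (16, 13), (2, 23), (38, 25), (7, 32)} → {(15, 2), (16, 13), (2, 23), (38, 25), (40, 34), (7, 32)}

{(15, 2), (16, 13), (2, 23), (38, 25), (40, 34), (7, 32)}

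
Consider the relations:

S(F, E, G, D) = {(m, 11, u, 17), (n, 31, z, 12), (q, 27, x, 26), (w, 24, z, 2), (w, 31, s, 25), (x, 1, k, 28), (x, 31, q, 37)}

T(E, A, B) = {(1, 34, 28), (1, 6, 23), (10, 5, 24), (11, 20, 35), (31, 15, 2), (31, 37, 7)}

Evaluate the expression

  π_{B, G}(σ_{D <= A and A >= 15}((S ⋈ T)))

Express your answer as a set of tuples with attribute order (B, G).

Natural join on E: {(m, 11, u, 17, 20, 35), (n, 31, z, 12, 15, 2), (n, 31, z, 12, 37, 7), (w, 31, s, 25, 15, 2), (w, 31, s, 25, 37, 7), (x, 1, k, 28, 34, 28), (x, 1, k, 28, 6, 23), (x, 31, q, 37, 15, 2), (x, 31, q, 37, 37, 7)}
Selection D <= A and A >= 15: {(m, 11, u, 17, 20, 35), (n, 31, z, 12, 15, 2), (n, 31, z, 12, 37, 7), (w, 31, s, 25, 37, 7), (x, 1, k, 28, 34, 28), (x, 31, q, 37, 37, 7)}
Projecting to B, G: {(2, z), (28, k), (35, u), (7, q), (7, s), (7, z)}

{(2, z), (28, k), (35, u), (7, q), (7, s), (7, z)}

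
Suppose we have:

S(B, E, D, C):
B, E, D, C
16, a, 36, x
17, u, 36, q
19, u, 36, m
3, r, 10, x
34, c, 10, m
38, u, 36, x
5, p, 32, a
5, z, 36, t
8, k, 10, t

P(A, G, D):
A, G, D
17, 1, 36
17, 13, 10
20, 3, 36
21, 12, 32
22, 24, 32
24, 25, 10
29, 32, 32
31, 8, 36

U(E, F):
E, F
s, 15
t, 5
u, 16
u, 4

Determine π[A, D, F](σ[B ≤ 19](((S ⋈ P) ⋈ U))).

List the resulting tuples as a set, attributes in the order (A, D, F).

Natural join on D: {(16, a, 36, x, 17, 1), (16, a, 36, x, 20, 3), (16, a, 36, x, 31, 8), (17, u, 36, q, 17, 1), (17, u, 36, q, 20, 3), (17, u, 36, q, 31, 8), (19, u, 36, m, 17, 1), (19, u, 36, m, 20, 3), (19, u, 36, m, 31, 8), (3, r, 10, x, 17, 13), (3, r, 10, x, 24, 25), (34, c, 10, m, 17, 13), (34, c, 10, m, 24, 25), (38, u, 36, x, 17, 1), (38, u, 36, x, 20, 3), (38, u, 36, x, 31, 8), (5, p, 32, a, 21, 12), (5, p, 32, a, 22, 24), (5, p, 32, a, 29, 32), (5, z, 36, t, 17, 1), (5, z, 36, t, 20, 3), (5, z, 36, t, 31, 8), (8, k, 10, t, 17, 13), (8, k, 10, t, 24, 25)}
Natural join on E: {(17, u, 36, q, 17, 1, 16), (17, u, 36, q, 17, 1, 4), (17, u, 36, q, 20, 3, 16), (17, u, 36, q, 20, 3, 4), (17, u, 36, q, 31, 8, 16), (17, u, 36, q, 31, 8, 4), (19, u, 36, m, 17, 1, 16), (19, u, 36, m, 17, 1, 4), (19, u, 36, m, 20, 3, 16), (19, u, 36, m, 20, 3, 4), (19, u, 36, m, 31, 8, 16), (19, u, 36, m, 31, 8, 4), (38, u, 36, x, 17, 1, 16), (38, u, 36, x, 17, 1, 4), (38, u, 36, x, 20, 3, 16), (38, u, 36, x, 20, 3, 4), (38, u, 36, x, 31, 8, 16), (38, u, 36, x, 31, 8, 4)}
Apply σ_{B ≤ 19}; surviving tuples: {(17, u, 36, q, 17, 1, 16), (17, u, 36, q, 17, 1, 4), (17, u, 36, q, 20, 3, 16), (17, u, 36, q, 20, 3, 4), (17, u, 36, q, 31, 8, 16), (17, u, 36, q, 31, 8, 4), (19, u, 36, m, 17, 1, 16), (19, u, 36, m, 17, 1, 4), (19, u, 36, m, 20, 3, 16), (19, u, 36, m, 20, 3, 4), (19, u, 36, m, 31, 8, 16), (19, u, 36, m, 31, 8, 4)}
π_{A, D, F} gives {(17, 36, 16), (17, 36, 4), (20, 36, 16), (20, 36, 4), (31, 36, 16), (31, 36, 4)} (6 duplicate(s) eliminated).

{(17, 36, 16), (17, 36, 4), (20, 36, 16), (20, 36, 4), (31, 36, 16), (31, 36, 4)}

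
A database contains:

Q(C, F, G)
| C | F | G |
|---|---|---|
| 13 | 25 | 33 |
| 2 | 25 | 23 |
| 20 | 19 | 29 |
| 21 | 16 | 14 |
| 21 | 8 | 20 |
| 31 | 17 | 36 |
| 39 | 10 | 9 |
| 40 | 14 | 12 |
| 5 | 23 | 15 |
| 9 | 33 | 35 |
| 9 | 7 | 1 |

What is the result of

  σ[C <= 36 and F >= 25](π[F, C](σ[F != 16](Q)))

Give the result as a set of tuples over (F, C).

σ[F != 16]: keep tuples satisfying F != 16 → {(13, 25, 33), (2, 25, 23), (20, 19, 29), (21, 8, 20), (31, 17, 36), (39, 10, 9), (40, 14, 12), (5, 23, 15), (9, 33, 35), (9, 7, 1)}
π_{F, C} gives {(10, 39), (14, 40), (17, 31), (19, 20), (23, 5), (25, 13), (25, 2), (33, 9), (7, 9), (8, 21)}.
σ[C <= 36 and F >= 25]: keep tuples satisfying C <= 36 and F >= 25 → {(25, 13), (25, 2), (33, 9)}

{(25, 13), (25, 2), (33, 9)}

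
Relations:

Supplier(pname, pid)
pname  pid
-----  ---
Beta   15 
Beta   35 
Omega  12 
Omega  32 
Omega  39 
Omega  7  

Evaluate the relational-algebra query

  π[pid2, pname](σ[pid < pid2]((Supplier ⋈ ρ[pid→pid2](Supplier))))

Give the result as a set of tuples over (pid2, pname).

ρ[pid→pid2]: schema becomes (pname, pid2); tuples unchanged.
Natural join on pname: {(Beta, 15, 15), (Beta, 15, 35), (Beta, 35, 15), (Beta, 35, 35), (Omega, 12, 12), (Omega, 12, 32), (Omega, 12, 39), (Omega, 12, 7), (Omega, 32, 12), (Omega, 32, 32), (Omega, 32, 39), (Omega, 32, 7), (Omega, 39, 12), (Omega, 39, 32), (Omega, 39, 39), (Omega, 39, 7), (Omega, 7, 12), (Omega, 7, 32), (Omega, 7, 39), (Omega, 7, 7)}
Selection pid < pid2: {(Beta, 15, 35), (Omega, 12, 32), (Omega, 12, 39), (Omega, 32, 39), (Omega, 7, 12), (Omega, 7, 32), (Omega, 7, 39)}
Keep only column(s) pid2, pname (3 duplicate(s) eliminated): {(12, Omega), (32, Omega), (35, Beta), (39, Omega)}

{(12, Omega), (32, Omega), (35, Beta), (39, Omega)}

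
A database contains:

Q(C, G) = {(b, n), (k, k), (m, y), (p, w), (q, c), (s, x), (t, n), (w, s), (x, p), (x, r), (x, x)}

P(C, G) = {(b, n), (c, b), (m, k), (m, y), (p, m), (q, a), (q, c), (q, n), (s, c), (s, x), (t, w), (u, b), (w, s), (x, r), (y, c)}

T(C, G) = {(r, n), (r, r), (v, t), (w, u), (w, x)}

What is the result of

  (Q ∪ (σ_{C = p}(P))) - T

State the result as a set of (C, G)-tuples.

{(b, n), (k, k), (m, y), (p, m), (p, w), (q, c), (s, x), (t, n), (w, s), (x, p), (x, r), (x, x)}

Apply σ_{C = p}; surviving tuples: {(p, m)}
Taking the union: {(b, n), (k, k), (m, y), (p, m), (p, w), (q, c), (s, x), (t, n), (w, s), (x, p), (x, r), (x, x)}
Taking the difference: {(b, n), (k, k), (m, y), (p, m), (p, w), (q, c), (s, x), (t, n), (w, s), (x, p), (x, r), (x, x)}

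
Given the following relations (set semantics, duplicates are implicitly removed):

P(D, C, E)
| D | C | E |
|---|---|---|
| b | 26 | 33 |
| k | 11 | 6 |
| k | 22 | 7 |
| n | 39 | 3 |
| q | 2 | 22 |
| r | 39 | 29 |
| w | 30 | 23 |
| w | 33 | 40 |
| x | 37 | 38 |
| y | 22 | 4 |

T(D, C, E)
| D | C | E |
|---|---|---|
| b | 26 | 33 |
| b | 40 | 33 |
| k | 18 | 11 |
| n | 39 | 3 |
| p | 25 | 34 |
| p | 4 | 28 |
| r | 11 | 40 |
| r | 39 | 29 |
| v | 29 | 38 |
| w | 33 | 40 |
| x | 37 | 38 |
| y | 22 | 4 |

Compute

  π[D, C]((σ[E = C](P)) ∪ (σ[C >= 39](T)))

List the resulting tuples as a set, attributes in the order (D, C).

{(b, 40), (n, 39), (r, 39)}

σ[E = C]: keep tuples satisfying E = C → {}
σ[C >= 39]: keep tuples satisfying C >= 39 → {(b, 40, 33), (n, 39, 3), (r, 39, 29)}
Set union of the two operands is {(b, 40, 33), (n, 39, 3), (r, 39, 29)}.
π_{D, C} gives {(b, 40), (n, 39), (r, 39)}.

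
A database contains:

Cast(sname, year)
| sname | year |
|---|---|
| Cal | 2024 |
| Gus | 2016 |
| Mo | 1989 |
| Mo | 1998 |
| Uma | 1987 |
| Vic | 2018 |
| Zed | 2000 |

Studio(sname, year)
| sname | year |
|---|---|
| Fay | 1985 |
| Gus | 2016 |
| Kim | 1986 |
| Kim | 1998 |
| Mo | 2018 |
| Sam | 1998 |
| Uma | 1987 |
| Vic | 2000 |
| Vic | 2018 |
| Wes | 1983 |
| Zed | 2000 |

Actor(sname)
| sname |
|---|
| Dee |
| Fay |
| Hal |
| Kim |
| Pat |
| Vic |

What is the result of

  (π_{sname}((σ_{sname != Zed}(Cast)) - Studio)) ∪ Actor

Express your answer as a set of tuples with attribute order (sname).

{Cal, Dee, Fay, Hal, Kim, Mo, Pat, Vic}

Filtering on sname != Zed leaves {(Cal, 2024), (Gus, 2016), (Mo, 1989), (Mo, 1998), (Uma, 1987), (Vic, 2018)}.
Difference: {(Cal, 2024), (Gus, 2016), (Mo, 1989), (Mo, 1998), (Uma, 1987), (Vic, 2018)} with {(Fay, 1985), (Gus, 2016), (Kim, 1986), (Kim, 1998), (Mo, 2018), (Sam, 1998), (Uma, 1987), (Vic, 2000), (Vic, 2018), (Wes, 1983), (Zed, 2000)} → {(Cal, 2024), (Mo, 1989), (Mo, 1998)}
Projecting to sname (1 duplicate(s) eliminated): {Cal, Mo}
Union: {Cal, Mo} with {Dee, Fay, Hal, Kim, Pat, Vic} → {Cal, Dee, Fay, Hal, Kim, Mo, Pat, Vic}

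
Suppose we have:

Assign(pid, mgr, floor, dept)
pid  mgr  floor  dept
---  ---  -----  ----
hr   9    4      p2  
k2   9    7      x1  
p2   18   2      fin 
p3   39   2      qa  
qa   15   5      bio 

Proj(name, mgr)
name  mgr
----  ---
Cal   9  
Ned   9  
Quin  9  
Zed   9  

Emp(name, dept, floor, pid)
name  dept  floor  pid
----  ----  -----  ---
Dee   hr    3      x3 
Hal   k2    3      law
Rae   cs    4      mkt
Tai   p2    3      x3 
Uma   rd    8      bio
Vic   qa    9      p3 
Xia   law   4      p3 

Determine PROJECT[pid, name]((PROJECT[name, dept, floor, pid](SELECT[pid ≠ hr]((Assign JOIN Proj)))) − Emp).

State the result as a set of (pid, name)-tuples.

{(k2, Cal), (k2, Ned), (k2, Quin), (k2, Zed)}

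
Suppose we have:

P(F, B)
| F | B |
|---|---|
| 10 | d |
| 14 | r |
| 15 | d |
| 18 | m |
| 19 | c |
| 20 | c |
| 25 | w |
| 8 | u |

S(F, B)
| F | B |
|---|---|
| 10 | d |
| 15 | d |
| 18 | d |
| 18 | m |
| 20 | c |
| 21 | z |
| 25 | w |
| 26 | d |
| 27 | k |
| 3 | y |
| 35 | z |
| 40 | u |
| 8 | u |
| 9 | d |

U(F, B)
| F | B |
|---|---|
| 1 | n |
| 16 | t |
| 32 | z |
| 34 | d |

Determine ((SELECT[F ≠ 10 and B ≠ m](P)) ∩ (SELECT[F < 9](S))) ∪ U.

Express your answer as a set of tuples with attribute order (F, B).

{(1, n), (16, t), (32, z), (34, d), (8, u)}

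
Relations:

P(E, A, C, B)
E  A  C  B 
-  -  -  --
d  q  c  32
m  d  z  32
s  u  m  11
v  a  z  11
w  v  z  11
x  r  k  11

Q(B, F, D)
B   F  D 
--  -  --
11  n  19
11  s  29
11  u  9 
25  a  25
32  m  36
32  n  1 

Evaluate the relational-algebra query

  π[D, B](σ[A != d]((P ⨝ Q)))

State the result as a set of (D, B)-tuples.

Joining P and Q on B yields {(d, q, c, 32, m, 36), (d, q, c, 32, n, 1), (m, d, z, 32, m, 36), (m, d, z, 32, n, 1), (s, u, m, 11, n, 19), (s, u, m, 11, s, 29), (s, u, m, 11, u, 9), (v, a, z, 11, n, 19), (v, a, z, 11, s, 29), (v, a, z, 11, u, 9), (w, v, z, 11, n, 19), (w, v, z, 11, s, 29), (w, v, z, 11, u, 9), (x, r, k, 11, n, 19), (x, r, k, 11, s, 29), (x, r, k, 11, u, 9)}.
Filtering on A != d leaves {(d, q, c, 32, m, 36), (d, q, c, 32, n, 1), (s, u, m, 11, n, 19), (s, u, m, 11, s, 29), (s, u, m, 11, u, 9), (v, a, z, 11, n, 19), (v, a, z, 11, s, 29), (v, a, z, 11, u, 9), (w, v, z, 11, n, 19), (w, v, z, 11, s, 29), (w, v, z, 11, u, 9), (x, r, k, 11, n, 19), (x, r, k, 11, s, 29), (x, r, k, 11, u, 9)}.
π_{D, B} gives {(1, 32), (19, 11), (29, 11), (36, 32), (9, 11)} (9 duplicate(s) eliminated).

{(1, 32), (19, 11), (29, 11), (36, 32), (9, 11)}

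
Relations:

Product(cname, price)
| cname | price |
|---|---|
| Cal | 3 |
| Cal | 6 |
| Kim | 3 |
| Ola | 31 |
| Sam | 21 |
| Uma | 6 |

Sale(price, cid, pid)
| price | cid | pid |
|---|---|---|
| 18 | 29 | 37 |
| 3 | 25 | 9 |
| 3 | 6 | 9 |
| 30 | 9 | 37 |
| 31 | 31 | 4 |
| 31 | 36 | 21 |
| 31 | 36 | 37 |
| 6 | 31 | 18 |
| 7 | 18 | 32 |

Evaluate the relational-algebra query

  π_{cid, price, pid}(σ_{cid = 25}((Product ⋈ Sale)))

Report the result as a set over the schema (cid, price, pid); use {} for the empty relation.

Natural join on price: {(Cal, 3, 25, 9), (Cal, 3, 6, 9), (Cal, 6, 31, 18), (Kim, 3, 25, 9), (Kim, 3, 6, 9), (Ola, 31, 31, 4), (Ola, 31, 36, 21), (Ola, 31, 36, 37), (Uma, 6, 31, 18)}
σ[cid = 25]: keep tuples satisfying cid = 25 → {(Cal, 3, 25, 9), (Kim, 3, 25, 9)}
π[cid, price, pid]: project onto (cid, price, pid) (1 duplicate(s) eliminated) → {(25, 3, 9)}

{(25, 3, 9)}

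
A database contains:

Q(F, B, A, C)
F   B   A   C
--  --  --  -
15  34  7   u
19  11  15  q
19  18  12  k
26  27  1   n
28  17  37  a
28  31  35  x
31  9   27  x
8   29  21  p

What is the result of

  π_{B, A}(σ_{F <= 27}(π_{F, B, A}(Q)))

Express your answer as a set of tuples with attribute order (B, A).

{(11, 15), (18, 12), (27, 1), (29, 21), (34, 7)}

Projecting to F, B, A: {(15, 34, 7), (19, 11, 15), (19, 18, 12), (26, 27, 1), (28, 17, 37), (28, 31, 35), (31, 9, 27), (8, 29, 21)}
σ[F <= 27]: keep tuples satisfying F <= 27 → {(15, 34, 7), (19, 11, 15), (19, 18, 12), (26, 27, 1), (8, 29, 21)}
Projecting to B, A: {(11, 15), (18, 12), (27, 1), (29, 21), (34, 7)}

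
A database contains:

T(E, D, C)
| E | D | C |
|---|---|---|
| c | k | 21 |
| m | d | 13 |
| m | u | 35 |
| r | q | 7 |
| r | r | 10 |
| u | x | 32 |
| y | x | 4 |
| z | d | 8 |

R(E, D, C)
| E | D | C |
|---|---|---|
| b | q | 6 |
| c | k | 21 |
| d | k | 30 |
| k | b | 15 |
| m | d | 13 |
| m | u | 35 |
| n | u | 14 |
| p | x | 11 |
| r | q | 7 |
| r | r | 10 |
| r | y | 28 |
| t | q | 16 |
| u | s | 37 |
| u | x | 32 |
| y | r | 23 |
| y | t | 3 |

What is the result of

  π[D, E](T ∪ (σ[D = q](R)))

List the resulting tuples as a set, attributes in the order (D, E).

Filtering on D = q leaves {(b, q, 6), (r, q, 7), (t, q, 16)}.
Set union of the two operands is {(b, q, 6), (c, k, 21), (m, d, 13), (m, u, 35), (r, q, 7), (r, r, 10), (t, q, 16), (u, x, 32), (y, x, 4), (z, d, 8)}.
π[D, E]: project onto (D, E) → {(d, m), (d, z), (k, c), (q, b), (q, r), (q, t), (r, r), (u, m), (x, u), (x, y)}

{(d, m), (d, z), (k, c), (q, b), (q, r), (q, t), (r, r), (u, m), (x, u), (x, y)}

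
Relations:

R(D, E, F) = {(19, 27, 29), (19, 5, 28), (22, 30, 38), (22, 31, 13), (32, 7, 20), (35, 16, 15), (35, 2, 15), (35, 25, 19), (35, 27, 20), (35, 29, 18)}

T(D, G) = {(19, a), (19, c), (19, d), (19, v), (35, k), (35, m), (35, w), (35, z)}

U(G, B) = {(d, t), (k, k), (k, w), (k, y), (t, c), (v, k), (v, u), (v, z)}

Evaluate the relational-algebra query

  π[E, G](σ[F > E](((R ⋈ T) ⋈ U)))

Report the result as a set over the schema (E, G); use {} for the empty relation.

{(2, k), (27, d), (27, v), (5, d), (5, v)}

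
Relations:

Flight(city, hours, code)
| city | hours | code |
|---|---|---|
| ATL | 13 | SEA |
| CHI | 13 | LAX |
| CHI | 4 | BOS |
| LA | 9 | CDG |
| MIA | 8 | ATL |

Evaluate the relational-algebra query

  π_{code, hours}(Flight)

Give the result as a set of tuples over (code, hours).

{(ATL, 8), (BOS, 4), (CDG, 9), (LAX, 13), (SEA, 13)}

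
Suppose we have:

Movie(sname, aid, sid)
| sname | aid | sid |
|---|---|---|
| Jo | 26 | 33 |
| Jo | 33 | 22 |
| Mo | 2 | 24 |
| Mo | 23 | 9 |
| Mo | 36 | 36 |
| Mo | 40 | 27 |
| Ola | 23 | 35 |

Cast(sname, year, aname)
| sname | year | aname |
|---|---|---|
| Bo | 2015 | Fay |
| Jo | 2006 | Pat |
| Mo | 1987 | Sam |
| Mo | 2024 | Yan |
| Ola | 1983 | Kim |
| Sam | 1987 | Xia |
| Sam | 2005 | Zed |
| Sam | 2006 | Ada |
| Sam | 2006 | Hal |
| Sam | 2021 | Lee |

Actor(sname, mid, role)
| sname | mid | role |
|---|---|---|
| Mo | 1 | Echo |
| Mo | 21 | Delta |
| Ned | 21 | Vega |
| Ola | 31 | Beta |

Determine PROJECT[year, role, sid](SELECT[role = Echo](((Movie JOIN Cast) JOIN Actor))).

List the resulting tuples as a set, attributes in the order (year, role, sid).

Joining Movie and Cast on sname yields {(Jo, 26, 33, 2006, Pat), (Jo, 33, 22, 2006, Pat), (Mo, 2, 24, 1987, Sam), (Mo, 2, 24, 2024, Yan), (Mo, 23, 9, 1987, Sam), (Mo, 23, 9, 2024, Yan), (Mo, 36, 36, 1987, Sam), (Mo, 36, 36, 2024, Yan), (Mo, 40, 27, 1987, Sam), (Mo, 40, 27, 2024, Yan), (Ola, 23, 35, 1983, Kim)}.
Joining (Movie JOIN Cast) and Actor on sname yields {(Mo, 2, 24, 1987, Sam, 1, Echo), (Mo, 2, 24, 1987, Sam, 21, Delta), (Mo, 2, 24, 2024, Yan, 1, Echo), (Mo, 2, 24, 2024, Yan, 21, Delta), (Mo, 23, 9, 1987, Sam, 1, Echo), (Mo, 23, 9, 1987, Sam, 21, Delta), (Mo, 23, 9, 2024, Yan, 1, Echo), (Mo, 23, 9, 2024, Yan, 21, Delta), (Mo, 36, 36, 1987, Sam, 1, Echo), (Mo, 36, 36, 1987, Sam, 21, Delta), (Mo, 36, 36, 2024, Yan, 1, Echo), (Mo, 36, 36, 2024, Yan, 21, Delta), (Mo, 40, 27, 1987, Sam, 1, Echo), (Mo, 40, 27, 1987, Sam, 21, Delta), (Mo, 40, 27, 2024, Yan, 1, Echo), (Mo, 40, 27, 2024, Yan, 21, Delta), (Ola, 23, 35, 1983, Kim, 31, Beta)}.
Selection role = Echo: {(Mo, 2, 24, 1987, Sam, 1, Echo), (Mo, 2, 24, 2024, Yan, 1, Echo), (Mo, 23, 9, 1987, Sam, 1, Echo), (Mo, 23, 9, 2024, Yan, 1, Echo), (Mo, 36, 36, 1987, Sam, 1, Echo), (Mo, 36, 36, 2024, Yan, 1, Echo), (Mo, 40, 27, 1987, Sam, 1, Echo), (Mo, 40, 27, 2024, Yan, 1, Echo)}
Keep only column(s) year, role, sid: {(1987, Echo, 24), (1987, Echo, 27), (1987, Echo, 36), (1987, Echo, 9), (2024, Echo, 24), (2024, Echo, 27), (2024, Echo, 36), (2024, Echo, 9)}

{(1987, Echo, 24), (1987, Echo, 27), (1987, Echo, 36), (1987, Echo, 9), (2024, Echo, 24), (2024, Echo, 27), (2024, Echo, 36), (2024, Echo, 9)}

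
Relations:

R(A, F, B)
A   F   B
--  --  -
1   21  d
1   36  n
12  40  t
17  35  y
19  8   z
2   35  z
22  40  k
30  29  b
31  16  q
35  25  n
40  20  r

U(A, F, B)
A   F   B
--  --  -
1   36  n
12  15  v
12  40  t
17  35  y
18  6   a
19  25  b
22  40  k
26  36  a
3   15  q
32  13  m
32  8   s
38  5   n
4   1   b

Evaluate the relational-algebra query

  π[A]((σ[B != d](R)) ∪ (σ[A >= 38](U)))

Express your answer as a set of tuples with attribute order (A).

{1, 12, 17, 19, 2, 22, 30, 31, 35, 38, 40}

Apply σ_{B != d}; surviving tuples: {(1, 36, n), (12, 40, t), (17, 35, y), (19, 8, z), (2, 35, z), (22, 40, k), (30, 29, b), (31, 16, q), (35, 25, n), (40, 20, r)}
Apply σ_{A >= 38}; surviving tuples: {(38, 5, n)}
Set union of the two operands is {(1, 36, n), (12, 40, t), (17, 35, y), (19, 8, z), (2, 35, z), (22, 40, k), (30, 29, b), (31, 16, q), (35, 25, n), (38, 5, n), (40, 20, r)}.
Projecting to A: {1, 12, 17, 19, 2, 22, 30, 31, 35, 38, 40}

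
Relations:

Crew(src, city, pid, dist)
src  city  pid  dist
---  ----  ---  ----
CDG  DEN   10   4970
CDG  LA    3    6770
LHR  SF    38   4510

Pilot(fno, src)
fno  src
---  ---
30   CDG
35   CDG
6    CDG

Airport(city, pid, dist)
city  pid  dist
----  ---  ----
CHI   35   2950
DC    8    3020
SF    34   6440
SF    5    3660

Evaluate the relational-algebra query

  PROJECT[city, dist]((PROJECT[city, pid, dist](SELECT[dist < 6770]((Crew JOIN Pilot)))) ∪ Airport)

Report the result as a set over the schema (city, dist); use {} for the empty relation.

{(CHI, 2950), (DC, 3020), (DEN, 4970), (SF, 3660), (SF, 6440)}

Joining Crew and Pilot on src yields {(CDG, DEN, 10, 4970, 30), (CDG, DEN, 10, 4970, 35), (CDG, DEN, 10, 4970, 6), (CDG, LA, 3, 6770, 30), (CDG, LA, 3, 6770, 35), (CDG, LA, 3, 6770, 6)}.
Apply σ_{dist < 6770}; surviving tuples: {(CDG, DEN, 10, 4970, 30), (CDG, DEN, 10, 4970, 35), (CDG, DEN, 10, 4970, 6)}
π_{city, pid, dist} gives {(DEN, 10, 4970)} (2 duplicate(s) eliminated).
Taking the union: {(CHI, 35, 2950), (DC, 8, 3020), (DEN, 10, 4970), (SF, 34, 6440), (SF, 5, 3660)}
π_{city, dist} gives {(CHI, 2950), (DC, 3020), (DEN, 4970), (SF, 3660), (SF, 6440)}.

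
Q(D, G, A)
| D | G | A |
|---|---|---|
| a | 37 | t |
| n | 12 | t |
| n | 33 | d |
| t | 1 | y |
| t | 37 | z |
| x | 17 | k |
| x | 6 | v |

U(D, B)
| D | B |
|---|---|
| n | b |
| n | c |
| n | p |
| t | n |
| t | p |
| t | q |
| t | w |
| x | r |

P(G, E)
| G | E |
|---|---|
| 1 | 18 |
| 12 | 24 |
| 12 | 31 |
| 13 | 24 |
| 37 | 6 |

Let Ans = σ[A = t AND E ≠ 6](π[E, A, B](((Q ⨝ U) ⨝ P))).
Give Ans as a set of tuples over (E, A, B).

{(24, t, b), (24, t, c), (24, t, p), (31, t, b), (31, t, c), (31, t, p)}

Natural join on D: {(n, 12, t, b), (n, 12, t, c), (n, 12, t, p), (n, 33, d, b), (n, 33, d, c), (n, 33, d, p), (t, 1, y, n), (t, 1, y, p), (t, 1, y, q), (t, 1, y, w), (t, 37, z, n), (t, 37, z, p), (t, 37, z, q), (t, 37, z, w), (x, 17, k, r), (x, 6, v, r)}
Natural join on G: {(n, 12, t, b, 24), (n, 12, t, b, 31), (n, 12, t, c, 24), (n, 12, t, c, 31), (n, 12, t, p, 24), (n, 12, t, p, 31), (t, 1, y, n, 18), (t, 1, y, p, 18), (t, 1, y, q, 18), (t, 1, y, w, 18), (t, 37, z, n, 6), (t, 37, z, p, 6), (t, 37, z, q, 6), (t, 37, z, w, 6)}
π[E, A, B]: project onto (E, A, B) → {(18, y, n), (18, y, p), (18, y, q), (18, y, w), (24, t, b), (24, t, c), (24, t, p), (31, t, b), (31, t, c), (31, t, p), (6, z, n), (6, z, p), (6, z, q), (6, z, w)}
σ[A = t AND E ≠ 6]: keep tuples satisfying A = t AND E ≠ 6 → {(24, t, b), (24, t, c), (24, t, p), (31, t, b), (31, t, c), (31, t, p)}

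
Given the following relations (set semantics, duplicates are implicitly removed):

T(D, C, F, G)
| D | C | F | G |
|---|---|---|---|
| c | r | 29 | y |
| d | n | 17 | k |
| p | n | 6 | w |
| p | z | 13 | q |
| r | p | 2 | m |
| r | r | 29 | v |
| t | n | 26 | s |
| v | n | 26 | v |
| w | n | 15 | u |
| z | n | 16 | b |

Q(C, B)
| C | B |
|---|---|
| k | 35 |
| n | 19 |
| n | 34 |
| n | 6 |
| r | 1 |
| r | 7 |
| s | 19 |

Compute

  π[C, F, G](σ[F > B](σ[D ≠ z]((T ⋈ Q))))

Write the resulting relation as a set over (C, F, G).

{(n, 15, u), (n, 17, k), (n, 26, s), (n, 26, v), (r, 29, v), (r, 29, y)}

Natural join on C: {(c, r, 29, y, 1), (c, r, 29, y, 7), (d, n, 17, k, 19), (d, n, 17, k, 34), (d, n, 17, k, 6), (p, n, 6, w, 19), (p, n, 6, w, 34), (p, n, 6, w, 6), (r, r, 29, v, 1), (r, r, 29, v, 7), (t, n, 26, s, 19), (t, n, 26, s, 34), (t, n, 26, s, 6), (v, n, 26, v, 19), (v, n, 26, v, 34), (v, n, 26, v, 6), (w, n, 15, u, 19), (w, n, 15, u, 34), (w, n, 15, u, 6), (z, n, 16, b, 19), (z, n, 16, b, 34), (z, n, 16, b, 6)}
Filtering on D ≠ z leaves {(c, r, 29, y, 1), (c, r, 29, y, 7), (d, n, 17, k, 19), (d, n, 17, k, 34), (d, n, 17, k, 6), (p, n, 6, w, 19), (p, n, 6, w, 34), (p, n, 6, w, 6), (r, r, 29, v, 1), (r, r, 29, v, 7), (t, n, 26, s, 19), (t, n, 26, s, 34), (t, n, 26, s, 6), (v, n, 26, v, 19), (v, n, 26, v, 34), (v, n, 26, v, 6), (w, n, 15, u, 19), (w, n, 15, u, 34), (w, n, 15, u, 6)}.
Filtering on F > B leaves {(c, r, 29, y, 1), (c, r, 29, y, 7), (d, n, 17, k, 6), (r, r, 29, v, 1), (r, r, 29, v, 7), (t, n, 26, s, 19), (t, n, 26, s, 6), (v, n, 26, v, 19), (v, n, 26, v, 6), (w, n, 15, u, 6)}.
Keep only column(s) C, F, G (4 duplicate(s) eliminated): {(n, 15, u), (n, 17, k), (n, 26, s), (n, 26, v), (r, 29, v), (r, 29, y)}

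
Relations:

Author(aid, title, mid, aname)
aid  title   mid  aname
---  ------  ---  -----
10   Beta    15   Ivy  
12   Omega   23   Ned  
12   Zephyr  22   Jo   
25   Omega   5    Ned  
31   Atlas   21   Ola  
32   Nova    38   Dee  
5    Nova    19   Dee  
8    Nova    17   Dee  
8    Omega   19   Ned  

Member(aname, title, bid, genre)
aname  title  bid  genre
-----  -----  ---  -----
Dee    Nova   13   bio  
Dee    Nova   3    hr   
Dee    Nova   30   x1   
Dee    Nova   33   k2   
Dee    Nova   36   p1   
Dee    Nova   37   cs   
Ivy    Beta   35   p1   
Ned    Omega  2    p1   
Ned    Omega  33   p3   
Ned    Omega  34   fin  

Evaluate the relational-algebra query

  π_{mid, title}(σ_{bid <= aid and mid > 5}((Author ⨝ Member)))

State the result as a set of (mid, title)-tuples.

{(17, Nova), (19, Nova), (19, Omega), (23, Omega), (38, Nova)}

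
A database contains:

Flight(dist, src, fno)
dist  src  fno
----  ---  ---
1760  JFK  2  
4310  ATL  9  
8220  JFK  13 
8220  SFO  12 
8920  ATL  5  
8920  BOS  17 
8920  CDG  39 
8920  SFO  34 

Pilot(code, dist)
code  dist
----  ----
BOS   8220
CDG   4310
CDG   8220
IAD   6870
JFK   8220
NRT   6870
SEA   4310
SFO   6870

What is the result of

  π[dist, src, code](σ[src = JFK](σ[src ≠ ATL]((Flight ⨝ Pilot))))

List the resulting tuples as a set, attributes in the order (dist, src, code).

{(8220, JFK, BOS), (8220, JFK, CDG), (8220, JFK, JFK)}

Flight ⋈ Pilot (natural join on dist): {(4310, ATL, 9, CDG), (4310, ATL, 9, SEA), (8220, JFK, 13, BOS), (8220, JFK, 13, CDG), (8220, JFK, 13, JFK), (8220, SFO, 12, BOS), (8220, SFO, 12, CDG), (8220, SFO, 12, JFK)}
σ[src ≠ ATL]: keep tuples satisfying src ≠ ATL → {(8220, JFK, 13, BOS), (8220, JFK, 13, CDG), (8220, JFK, 13, JFK), (8220, SFO, 12, BOS), (8220, SFO, 12, CDG), (8220, SFO, 12, JFK)}
σ[src = JFK]: keep tuples satisfying src = JFK → {(8220, JFK, 13, BOS), (8220, JFK, 13, CDG), (8220, JFK, 13, JFK)}
π[dist, src, code]: project onto (dist, src, code) → {(8220, JFK, BOS), (8220, JFK, CDG), (8220, JFK, JFK)}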